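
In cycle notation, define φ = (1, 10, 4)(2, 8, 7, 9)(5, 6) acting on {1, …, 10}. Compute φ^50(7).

7 lies in the 4-cycle (2, 8, 7, 9).
Since the cycle has length 4, φ^50 acts on it the same as φ^2 (50 mod 4 = 2).
Advancing 2 steps from 7: 7 → 9 → 2.

2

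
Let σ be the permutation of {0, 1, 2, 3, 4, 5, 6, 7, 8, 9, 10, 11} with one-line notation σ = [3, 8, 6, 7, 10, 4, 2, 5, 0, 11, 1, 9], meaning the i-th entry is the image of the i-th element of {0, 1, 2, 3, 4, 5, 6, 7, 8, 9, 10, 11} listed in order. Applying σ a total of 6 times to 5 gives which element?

Tracing 5 → 4 → … returns to 5 after 8 steps, so 5 lies in an 8-cycle (0 3 7 5 4 10 1 8).
Advancing 6 steps from 5: 5 → 4 → 10 → 1 → 8 → 0 → 3.

3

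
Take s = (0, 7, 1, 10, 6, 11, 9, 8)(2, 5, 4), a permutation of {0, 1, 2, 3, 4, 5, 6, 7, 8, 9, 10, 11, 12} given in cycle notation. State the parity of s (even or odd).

odd

The cycle lengths are 8, 3, 1, 1.
A cycle of length ℓ contributes ℓ−1 transpositions, so s is a product of 7 + 2 = 9 transpositions — odd.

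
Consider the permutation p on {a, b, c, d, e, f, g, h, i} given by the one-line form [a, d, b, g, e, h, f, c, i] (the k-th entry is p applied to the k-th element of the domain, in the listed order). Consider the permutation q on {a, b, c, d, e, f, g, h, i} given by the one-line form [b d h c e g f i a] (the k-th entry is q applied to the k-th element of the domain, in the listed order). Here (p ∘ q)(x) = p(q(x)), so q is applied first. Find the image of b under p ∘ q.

g

First apply q: q(b) = d, then p(d) = g. Thus (p ∘ q)(b) = g.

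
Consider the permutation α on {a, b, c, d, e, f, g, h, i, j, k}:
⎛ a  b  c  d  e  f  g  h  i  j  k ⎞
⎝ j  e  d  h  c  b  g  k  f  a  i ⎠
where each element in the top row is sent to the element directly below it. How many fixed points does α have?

1

The fixed points (elements with α(x) = x) are {g}, so there is 1.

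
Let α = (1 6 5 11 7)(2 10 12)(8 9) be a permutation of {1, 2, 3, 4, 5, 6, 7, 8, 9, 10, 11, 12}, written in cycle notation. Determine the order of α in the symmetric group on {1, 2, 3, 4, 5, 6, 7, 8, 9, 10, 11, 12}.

30

The cycle type of α is (5, 3, 2, 1, 1).
Since disjoint cycles commute, ord(α) = lcm(5, 3, 2) = 30.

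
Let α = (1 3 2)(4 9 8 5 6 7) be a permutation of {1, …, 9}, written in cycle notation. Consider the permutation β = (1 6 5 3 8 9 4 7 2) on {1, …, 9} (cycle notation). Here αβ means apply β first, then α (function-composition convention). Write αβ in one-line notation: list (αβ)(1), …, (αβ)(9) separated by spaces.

7 3 5 4 2 6 1 8 9

For each element, apply β then α: 1 → 6 → 7; 2 → 1 → 3; 3 → 8 → 5; 4 → 7 → 4; 5 → 3 → 2; 6 → 5 → 6; 7 → 2 → 1; 8 → 9 → 8; 9 → 4 → 9.
So αβ in one-line form is 7 3 5 4 2 6 1 8 9.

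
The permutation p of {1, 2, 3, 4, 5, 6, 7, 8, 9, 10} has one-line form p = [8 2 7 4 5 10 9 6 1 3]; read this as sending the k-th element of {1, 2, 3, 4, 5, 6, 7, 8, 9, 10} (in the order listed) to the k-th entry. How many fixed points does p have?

The fixed points (elements with p(x) = x) are {2, 4, 5}, so there are 3.

3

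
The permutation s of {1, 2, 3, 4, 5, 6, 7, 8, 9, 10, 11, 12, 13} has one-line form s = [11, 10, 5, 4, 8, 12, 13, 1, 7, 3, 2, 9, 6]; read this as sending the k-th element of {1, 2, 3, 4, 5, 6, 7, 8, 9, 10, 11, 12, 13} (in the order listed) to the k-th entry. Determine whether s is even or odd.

In disjoint-cycle form the cycle lengths are 7, 5, 1.
A cycle is odd iff its length is even; s has 0 even-length cycles, so sgn(s) = (−1)^0 and s is even.

even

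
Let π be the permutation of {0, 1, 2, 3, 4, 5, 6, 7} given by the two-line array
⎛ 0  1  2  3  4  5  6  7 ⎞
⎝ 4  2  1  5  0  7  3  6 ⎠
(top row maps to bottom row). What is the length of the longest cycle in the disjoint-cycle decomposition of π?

Decomposing into disjoint cycles gives (0, 4)(1, 2)(3, 5, 7, 6); the longest has length 4.

4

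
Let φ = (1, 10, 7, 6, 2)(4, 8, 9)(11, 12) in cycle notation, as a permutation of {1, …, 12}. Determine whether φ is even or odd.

The cycle lengths are 5, 3, 2, 1, 1.
A cycle is odd iff its length is even; φ has 1 even-length cycle, so sgn(φ) = (−1)^1 and φ is odd.

odd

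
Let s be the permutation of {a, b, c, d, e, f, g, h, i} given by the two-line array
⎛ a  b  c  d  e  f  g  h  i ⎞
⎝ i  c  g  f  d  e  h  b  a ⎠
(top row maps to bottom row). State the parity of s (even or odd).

even

In disjoint-cycle form the cycle lengths are 4, 3, 2.
A cycle of length ℓ contributes ℓ−1 transpositions, so s is a product of 3 + 2 + 1 = 6 transpositions — even.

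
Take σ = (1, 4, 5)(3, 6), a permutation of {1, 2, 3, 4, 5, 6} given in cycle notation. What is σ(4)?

5

4 appears in (1, 4, 5); the next entry (wrapping around) is 5.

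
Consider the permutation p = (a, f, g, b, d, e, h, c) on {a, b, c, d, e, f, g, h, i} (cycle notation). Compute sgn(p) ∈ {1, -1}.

-1

The cycle lengths are 8, 1.
A cycle is odd iff its length is even; p has 1 even-length cycle, so sgn(p) = (−1)^1 and p is odd.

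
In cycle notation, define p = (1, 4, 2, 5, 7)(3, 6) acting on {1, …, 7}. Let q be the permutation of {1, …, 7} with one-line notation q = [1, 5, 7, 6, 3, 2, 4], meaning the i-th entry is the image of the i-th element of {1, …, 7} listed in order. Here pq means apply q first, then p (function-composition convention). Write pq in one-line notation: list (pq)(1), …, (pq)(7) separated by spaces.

Chase each element through q then p: 1 → 1 → 4; 2 → 5 → 7; 3 → 7 → 1; 4 → 6 → 3; 5 → 3 → 6; 6 → 2 → 5; 7 → 4 → 2.
Collecting the images, pq = [4 7 1 3 6 5 2].

4 7 1 3 6 5 2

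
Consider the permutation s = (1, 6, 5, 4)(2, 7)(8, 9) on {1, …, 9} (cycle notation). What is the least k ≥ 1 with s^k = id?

The disjoint cycles have lengths 4, 2, 2, 1.
Since disjoint cycles commute, ord(s) = lcm(4, 2, 2) = 4.

4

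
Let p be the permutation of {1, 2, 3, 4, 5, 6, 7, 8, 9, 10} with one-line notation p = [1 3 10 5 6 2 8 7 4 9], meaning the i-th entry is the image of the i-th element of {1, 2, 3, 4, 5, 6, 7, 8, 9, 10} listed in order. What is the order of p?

14

The disjoint-cycle form of p has cycle lengths 7, 2, 1.
Since disjoint cycles commute, ord(p) = lcm(7, 2) = 14.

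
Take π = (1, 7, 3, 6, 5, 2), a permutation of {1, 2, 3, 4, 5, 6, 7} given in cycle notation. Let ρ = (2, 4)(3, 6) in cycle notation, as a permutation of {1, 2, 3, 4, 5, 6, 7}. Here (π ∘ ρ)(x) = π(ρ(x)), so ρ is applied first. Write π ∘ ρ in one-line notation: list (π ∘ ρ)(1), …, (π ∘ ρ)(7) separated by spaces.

7 4 5 1 2 6 3

(π ∘ ρ)(x) = π(ρ(x)). Computing each image: π(ρ(1)) = π(1) = 7, π(ρ(2)) = π(4) = 4, π(ρ(3)) = π(6) = 5, π(ρ(4)) = π(2) = 1, π(ρ(5)) = π(5) = 2, π(ρ(6)) = π(3) = 6, π(ρ(7)) = π(7) = 3.
Hence π ∘ ρ = [7 4 5 1 2 6 3].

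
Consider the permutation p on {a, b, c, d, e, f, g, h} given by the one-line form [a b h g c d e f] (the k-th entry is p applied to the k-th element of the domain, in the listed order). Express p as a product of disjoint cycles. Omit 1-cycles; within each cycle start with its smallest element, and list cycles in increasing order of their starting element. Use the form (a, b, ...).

Iterating p from c gives c → h → f → d → g → e → c; that is the 6-cycle (c, h, f, d, g, e).
Continuing from each remaining unvisited element yields (c, h, f, d, g, e).

(c, h, f, d, g, e)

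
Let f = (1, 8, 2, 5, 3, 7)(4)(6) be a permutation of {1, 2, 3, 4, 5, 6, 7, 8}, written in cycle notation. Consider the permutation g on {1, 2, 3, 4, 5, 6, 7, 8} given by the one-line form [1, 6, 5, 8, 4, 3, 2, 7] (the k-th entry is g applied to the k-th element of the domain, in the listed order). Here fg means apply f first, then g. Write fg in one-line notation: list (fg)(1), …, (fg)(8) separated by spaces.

Chase each element through f then g: 1 → 8 → 7; 2 → 5 → 4; 3 → 7 → 2; 4 → 4 → 8; 5 → 3 → 5; 6 → 6 → 3; 7 → 1 → 1; 8 → 2 → 6.
Collecting the images, fg = [7 4 2 8 5 3 1 6].

7 4 2 8 5 3 1 6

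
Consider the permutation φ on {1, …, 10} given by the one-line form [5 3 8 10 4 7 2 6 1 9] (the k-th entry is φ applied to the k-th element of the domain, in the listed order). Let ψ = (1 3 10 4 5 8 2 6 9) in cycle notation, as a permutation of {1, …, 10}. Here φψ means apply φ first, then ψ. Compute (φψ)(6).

7

First apply φ: φ(6) = 7, then ψ(7) = 7. Thus (φψ)(6) = 7.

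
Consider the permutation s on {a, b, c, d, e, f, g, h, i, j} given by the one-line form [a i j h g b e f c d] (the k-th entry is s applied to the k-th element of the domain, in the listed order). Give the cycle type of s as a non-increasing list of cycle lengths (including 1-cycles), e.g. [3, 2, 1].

The disjoint cycles are (a)(b i c j d h f)(e g), with lengths 7, 2, 1 in non-increasing order.

[7, 2, 1]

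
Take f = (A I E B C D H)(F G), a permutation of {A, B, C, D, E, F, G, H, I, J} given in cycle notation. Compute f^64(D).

D lies in the 7-cycle (A I E B C D H).
Powers repeat with period 7 on this cycle, and 64 mod 7 = 1, so f^64(D) = f^1(D).
Stepping 1 place around the cycle: D → H.

H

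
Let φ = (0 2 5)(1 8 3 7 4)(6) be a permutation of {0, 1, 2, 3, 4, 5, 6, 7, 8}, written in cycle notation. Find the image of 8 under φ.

8 appears in (1 8 3 7 4); the next entry (wrapping around) is 3.

3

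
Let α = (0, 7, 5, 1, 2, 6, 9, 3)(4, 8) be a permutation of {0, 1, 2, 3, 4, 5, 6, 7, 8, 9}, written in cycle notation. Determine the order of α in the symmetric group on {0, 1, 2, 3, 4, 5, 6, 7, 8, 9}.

8

The disjoint cycles have lengths 8, 2.
The order of α is the least common multiple of its cycle lengths: lcm(8, 2) = 8.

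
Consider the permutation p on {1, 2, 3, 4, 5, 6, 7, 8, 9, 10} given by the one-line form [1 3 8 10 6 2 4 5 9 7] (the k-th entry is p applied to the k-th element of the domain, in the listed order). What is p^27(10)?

Tracing 10 → 7 → … returns to 10 after 3 steps, so 10 lies in a 3-cycle (4 10 7).
On a 3-cycle, p^3 is the identity, so p^27 = p^0 there (27 ≡ 0 mod 3).
So p^27(10) = 10.

10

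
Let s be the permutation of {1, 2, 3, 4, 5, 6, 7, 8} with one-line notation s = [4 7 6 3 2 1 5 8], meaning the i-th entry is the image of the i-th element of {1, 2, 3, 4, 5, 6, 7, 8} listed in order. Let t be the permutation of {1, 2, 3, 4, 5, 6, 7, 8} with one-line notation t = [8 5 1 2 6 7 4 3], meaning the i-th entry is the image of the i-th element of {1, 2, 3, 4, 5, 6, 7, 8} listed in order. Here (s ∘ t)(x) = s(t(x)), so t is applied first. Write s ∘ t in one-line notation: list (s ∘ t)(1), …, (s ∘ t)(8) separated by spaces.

8 2 4 7 1 5 3 6

(s ∘ t)(x) = s(t(x)). Computing each image: s(t(1)) = s(8) = 8, s(t(2)) = s(5) = 2, s(t(3)) = s(1) = 4, s(t(4)) = s(2) = 7, s(t(5)) = s(6) = 1, s(t(6)) = s(7) = 5, s(t(7)) = s(4) = 3, s(t(8)) = s(3) = 6.
Hence s ∘ t = [8 2 4 7 1 5 3 6].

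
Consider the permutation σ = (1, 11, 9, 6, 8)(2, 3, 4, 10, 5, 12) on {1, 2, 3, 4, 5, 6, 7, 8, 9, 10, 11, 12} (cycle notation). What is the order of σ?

30

The cycle type of σ is (6, 5, 1).
Since disjoint cycles commute, ord(σ) = lcm(6, 5) = 30.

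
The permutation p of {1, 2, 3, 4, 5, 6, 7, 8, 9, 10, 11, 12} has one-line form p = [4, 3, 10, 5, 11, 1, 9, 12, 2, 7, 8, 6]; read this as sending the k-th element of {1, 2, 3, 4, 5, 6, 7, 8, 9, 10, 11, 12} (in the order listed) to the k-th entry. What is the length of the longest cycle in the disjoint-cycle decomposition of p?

Decomposing into disjoint cycles gives (1, 4, 5, 11, 8, 12, 6)(2, 3, 10, 7, 9); the longest has length 7.

7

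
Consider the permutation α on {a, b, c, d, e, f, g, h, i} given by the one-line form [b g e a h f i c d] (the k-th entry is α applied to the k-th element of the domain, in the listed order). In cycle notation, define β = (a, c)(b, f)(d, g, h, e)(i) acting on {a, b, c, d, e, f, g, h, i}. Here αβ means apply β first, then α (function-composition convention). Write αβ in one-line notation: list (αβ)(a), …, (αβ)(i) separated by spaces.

e f b i a g c h d

(αβ)(x) = α(β(x)). Computing each image: α(β(a)) = α(c) = e, α(β(b)) = α(f) = f, α(β(c)) = α(a) = b, α(β(d)) = α(g) = i, α(β(e)) = α(d) = a, α(β(f)) = α(b) = g, α(β(g)) = α(h) = c, α(β(h)) = α(e) = h, α(β(i)) = α(i) = d.
Hence αβ = [e f b i a g c h d].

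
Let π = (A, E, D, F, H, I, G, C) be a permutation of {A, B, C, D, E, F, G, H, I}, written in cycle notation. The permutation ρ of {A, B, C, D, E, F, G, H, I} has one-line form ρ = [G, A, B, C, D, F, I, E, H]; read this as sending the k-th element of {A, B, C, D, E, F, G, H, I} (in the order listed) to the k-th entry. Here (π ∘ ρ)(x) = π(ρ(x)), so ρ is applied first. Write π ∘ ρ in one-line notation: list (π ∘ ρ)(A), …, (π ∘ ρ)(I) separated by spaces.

C E B A F H G D I

For each element, apply ρ then π: A → G → C; B → A → E; C → B → B; D → C → A; E → D → F; F → F → H; G → I → G; H → E → D; I → H → I.
So π ∘ ρ in one-line form is C E B A F H G D I.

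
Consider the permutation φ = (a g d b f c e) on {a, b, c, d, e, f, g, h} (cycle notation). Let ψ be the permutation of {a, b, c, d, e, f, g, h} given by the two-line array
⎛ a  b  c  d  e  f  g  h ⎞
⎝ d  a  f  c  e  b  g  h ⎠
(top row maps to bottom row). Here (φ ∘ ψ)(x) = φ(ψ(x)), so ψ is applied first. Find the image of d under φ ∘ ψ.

e

ψ(d) = c, then φ(c) = e; composing gives (φ ∘ ψ)(d) = e.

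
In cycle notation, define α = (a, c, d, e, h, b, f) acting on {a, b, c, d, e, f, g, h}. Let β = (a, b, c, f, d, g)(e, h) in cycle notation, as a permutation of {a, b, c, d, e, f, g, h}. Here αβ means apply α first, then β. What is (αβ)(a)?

(αβ)(a) = β(α(a)). α(a) = c, then β(c) = f. So (αβ)(a) = f.

f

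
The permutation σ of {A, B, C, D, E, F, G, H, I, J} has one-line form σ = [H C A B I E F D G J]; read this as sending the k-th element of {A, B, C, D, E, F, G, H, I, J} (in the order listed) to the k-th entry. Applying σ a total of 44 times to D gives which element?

Tracing D → B → … returns to D after 5 steps, so D lies in a 5-cycle (A, H, D, B, C).
Powers repeat with period 5 on this cycle, and 44 mod 5 = 4, so σ^44(D) = σ^4(D).
Stepping 4 places around the cycle: D → B → C → A → H.

H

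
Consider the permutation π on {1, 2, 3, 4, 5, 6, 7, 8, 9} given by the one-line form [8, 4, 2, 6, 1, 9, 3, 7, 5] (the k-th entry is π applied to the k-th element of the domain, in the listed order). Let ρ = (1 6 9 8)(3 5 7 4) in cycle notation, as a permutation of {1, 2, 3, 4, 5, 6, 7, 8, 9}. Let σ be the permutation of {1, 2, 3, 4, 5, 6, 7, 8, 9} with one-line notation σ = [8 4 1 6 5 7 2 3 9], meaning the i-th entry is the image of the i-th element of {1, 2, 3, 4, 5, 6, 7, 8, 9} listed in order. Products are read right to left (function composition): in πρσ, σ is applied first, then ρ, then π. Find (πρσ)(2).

2

Apply the permutations in order: σ(2) = 4, then ρ(4) = 3, then π(3) = 2. So (πρσ)(2) = 2.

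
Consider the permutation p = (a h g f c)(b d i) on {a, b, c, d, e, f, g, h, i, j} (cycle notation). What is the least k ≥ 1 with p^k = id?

The disjoint cycles have lengths 5, 3, 1, 1.
The order of p is the least common multiple of its cycle lengths: lcm(5, 3) = 15.

15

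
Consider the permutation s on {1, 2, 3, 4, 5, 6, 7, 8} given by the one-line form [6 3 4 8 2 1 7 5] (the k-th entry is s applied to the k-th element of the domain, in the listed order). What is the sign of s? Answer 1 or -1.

-1

In disjoint-cycle form the cycle lengths are 5, 2, 1.
A cycle of length ℓ contributes ℓ−1 transpositions, so s is a product of 4 + 1 = 5 transpositions — odd.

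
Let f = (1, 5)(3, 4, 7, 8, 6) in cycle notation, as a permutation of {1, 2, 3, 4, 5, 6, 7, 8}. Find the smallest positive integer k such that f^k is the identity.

The disjoint cycles have lengths 5, 2, 1.
The order is lcm(5, 2) = 10.

10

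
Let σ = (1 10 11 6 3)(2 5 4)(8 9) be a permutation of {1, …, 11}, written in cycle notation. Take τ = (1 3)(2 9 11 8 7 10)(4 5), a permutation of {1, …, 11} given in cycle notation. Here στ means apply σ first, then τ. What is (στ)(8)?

σ(8) = 9, then τ(9) = 11; composing gives (στ)(8) = 11.

11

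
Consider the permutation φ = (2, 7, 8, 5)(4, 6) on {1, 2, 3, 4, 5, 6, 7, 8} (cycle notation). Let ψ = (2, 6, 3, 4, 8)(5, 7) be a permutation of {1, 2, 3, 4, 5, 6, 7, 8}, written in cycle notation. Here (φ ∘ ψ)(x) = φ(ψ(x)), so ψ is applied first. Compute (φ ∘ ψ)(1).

First apply ψ: ψ(1) = 1, then φ(1) = 1. Thus (φ ∘ ψ)(1) = 1.

1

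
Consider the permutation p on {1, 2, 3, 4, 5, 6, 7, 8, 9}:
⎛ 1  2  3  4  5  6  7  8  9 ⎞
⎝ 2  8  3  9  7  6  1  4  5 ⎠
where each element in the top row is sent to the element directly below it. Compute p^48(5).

9

Tracing 5 → 7 → … returns to 5 after 7 steps, so 5 lies in a 7-cycle (1, 2, 8, 4, 9, 5, 7).
Since the cycle has length 7, p^48 acts on it the same as p^6 (48 mod 7 = 6).
Advancing 6 steps from 5: 5 → 7 → 1 → 2 → 8 → 4 → 9.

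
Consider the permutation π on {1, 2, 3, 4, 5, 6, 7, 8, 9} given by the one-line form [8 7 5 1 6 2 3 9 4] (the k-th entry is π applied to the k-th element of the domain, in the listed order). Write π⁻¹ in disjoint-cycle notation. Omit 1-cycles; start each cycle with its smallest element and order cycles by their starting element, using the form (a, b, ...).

(1, 4, 9, 8)(2, 6, 5, 3, 7)

First write π in disjoint cycles: (1, 8, 9, 4)(2, 7, 3, 5, 6).
The inverse reverses every cycle; in canonical form, π⁻¹ = (1, 4, 9, 8)(2, 6, 5, 3, 7).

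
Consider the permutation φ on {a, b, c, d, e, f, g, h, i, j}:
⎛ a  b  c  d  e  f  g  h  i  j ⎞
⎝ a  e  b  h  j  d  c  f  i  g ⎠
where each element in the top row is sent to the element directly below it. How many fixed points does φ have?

The fixed points (elements with φ(x) = x) are {a, i}, so there are 2.

2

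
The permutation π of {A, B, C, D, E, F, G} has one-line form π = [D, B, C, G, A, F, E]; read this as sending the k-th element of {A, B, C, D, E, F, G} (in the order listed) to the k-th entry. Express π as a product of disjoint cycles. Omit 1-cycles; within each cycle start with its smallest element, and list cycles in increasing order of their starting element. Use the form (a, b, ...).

(A, D, G, E)

Start at A and follow images: A → D → G → E → A, giving the cycle (A, D, G, E).
Repeating from the next unused element and collecting all non-trivial cycles gives (A, D, G, E).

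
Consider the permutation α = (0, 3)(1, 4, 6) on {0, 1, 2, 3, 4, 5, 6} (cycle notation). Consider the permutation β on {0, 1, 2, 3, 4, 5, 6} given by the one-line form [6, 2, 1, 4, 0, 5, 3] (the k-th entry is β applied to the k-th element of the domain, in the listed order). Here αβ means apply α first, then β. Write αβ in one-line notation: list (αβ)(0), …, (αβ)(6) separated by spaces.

(αβ)(x) = β(α(x)). Computing each image: β(α(0)) = β(3) = 4, β(α(1)) = β(4) = 0, β(α(2)) = β(2) = 1, β(α(3)) = β(0) = 6, β(α(4)) = β(6) = 3, β(α(5)) = β(5) = 5, β(α(6)) = β(1) = 2.
Hence αβ = [4 0 1 6 3 5 2].

4 0 1 6 3 5 2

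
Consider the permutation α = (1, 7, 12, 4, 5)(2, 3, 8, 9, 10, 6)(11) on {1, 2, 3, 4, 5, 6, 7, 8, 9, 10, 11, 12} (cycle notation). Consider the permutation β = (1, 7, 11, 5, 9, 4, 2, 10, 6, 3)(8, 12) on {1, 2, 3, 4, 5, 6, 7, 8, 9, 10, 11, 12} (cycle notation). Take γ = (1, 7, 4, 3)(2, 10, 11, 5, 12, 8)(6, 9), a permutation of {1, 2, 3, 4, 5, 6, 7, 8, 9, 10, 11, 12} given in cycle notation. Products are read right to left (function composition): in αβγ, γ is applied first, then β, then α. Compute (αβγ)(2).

2

(αβγ)(2) = α(β(γ(2))). γ(2) = 10, then β(10) = 6, then α(6) = 2, so the result is 2.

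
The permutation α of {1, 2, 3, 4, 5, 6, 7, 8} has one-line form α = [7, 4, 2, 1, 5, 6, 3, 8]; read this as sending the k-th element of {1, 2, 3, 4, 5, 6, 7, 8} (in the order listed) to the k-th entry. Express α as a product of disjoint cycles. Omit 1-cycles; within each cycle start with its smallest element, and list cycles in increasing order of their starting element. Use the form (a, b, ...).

(1, 7, 3, 2, 4)

From 1: 1 → 7 → 3 → 2 → 4 → 1, closing the cycle (1, 7, 3, 2, 4).
Repeating from the next unused element and collecting all non-trivial cycles gives (1, 7, 3, 2, 4).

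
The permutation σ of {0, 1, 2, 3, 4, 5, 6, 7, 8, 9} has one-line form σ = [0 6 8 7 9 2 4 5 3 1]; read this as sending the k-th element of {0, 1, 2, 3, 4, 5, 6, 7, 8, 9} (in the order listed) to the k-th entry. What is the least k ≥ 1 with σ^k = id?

20

Writing σ as disjoint cycles, the cycle lengths are 5, 4, 1.
Since disjoint cycles commute, ord(σ) = lcm(5, 4) = 20.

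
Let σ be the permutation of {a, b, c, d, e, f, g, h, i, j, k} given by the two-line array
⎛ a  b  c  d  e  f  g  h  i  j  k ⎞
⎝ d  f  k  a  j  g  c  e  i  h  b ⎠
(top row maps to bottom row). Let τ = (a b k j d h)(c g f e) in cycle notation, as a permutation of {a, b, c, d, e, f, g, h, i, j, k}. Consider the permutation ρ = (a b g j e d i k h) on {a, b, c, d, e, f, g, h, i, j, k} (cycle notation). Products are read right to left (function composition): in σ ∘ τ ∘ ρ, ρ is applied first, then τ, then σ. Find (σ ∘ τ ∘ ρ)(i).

(σ ∘ τ ∘ ρ)(i) = σ(τ(ρ(i))). ρ(i) = k, then τ(k) = j, then σ(j) = h, so the result is h.

h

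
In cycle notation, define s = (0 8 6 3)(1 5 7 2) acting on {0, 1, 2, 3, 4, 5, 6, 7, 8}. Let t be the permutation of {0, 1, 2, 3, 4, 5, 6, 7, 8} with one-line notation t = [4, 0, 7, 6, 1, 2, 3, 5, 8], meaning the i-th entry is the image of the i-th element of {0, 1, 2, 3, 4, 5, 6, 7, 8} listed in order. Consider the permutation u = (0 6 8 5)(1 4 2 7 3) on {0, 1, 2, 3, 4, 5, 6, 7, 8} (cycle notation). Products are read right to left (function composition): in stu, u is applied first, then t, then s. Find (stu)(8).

1

(stu)(8) = s(t(u(8))). u(8) = 5, then t(5) = 2, then s(2) = 1, so the result is 1.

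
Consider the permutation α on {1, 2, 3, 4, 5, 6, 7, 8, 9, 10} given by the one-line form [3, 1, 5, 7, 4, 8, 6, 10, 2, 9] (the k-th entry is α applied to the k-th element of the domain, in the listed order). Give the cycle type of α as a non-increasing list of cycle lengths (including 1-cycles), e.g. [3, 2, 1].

[10]

The disjoint cycles are (1, 3, 5, 4, 7, 6, 8, 10, 9, 2), with lengths 10 in non-increasing order.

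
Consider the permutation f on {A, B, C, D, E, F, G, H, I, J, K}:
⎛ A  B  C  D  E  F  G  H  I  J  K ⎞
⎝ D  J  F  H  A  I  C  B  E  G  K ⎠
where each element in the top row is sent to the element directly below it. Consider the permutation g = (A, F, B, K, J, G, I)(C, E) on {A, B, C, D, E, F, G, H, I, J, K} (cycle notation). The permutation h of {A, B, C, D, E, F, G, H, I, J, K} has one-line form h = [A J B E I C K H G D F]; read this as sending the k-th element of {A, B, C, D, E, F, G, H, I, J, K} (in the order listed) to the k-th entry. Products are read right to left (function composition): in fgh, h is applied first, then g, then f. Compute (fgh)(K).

J

Apply the permutations in order: h(K) = F, then g(F) = B, then f(B) = J. So (fgh)(K) = J.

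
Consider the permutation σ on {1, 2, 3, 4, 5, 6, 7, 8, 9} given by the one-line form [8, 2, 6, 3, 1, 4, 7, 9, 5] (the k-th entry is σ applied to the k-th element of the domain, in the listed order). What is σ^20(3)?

Tracing 3 → 6 → … returns to 3 after 3 steps, so 3 lies in a 3-cycle (3, 6, 4).
Since the cycle has length 3, σ^20 acts on it the same as σ^2 (20 mod 3 = 2).
Advancing 2 steps from 3: 3 → 6 → 4.

4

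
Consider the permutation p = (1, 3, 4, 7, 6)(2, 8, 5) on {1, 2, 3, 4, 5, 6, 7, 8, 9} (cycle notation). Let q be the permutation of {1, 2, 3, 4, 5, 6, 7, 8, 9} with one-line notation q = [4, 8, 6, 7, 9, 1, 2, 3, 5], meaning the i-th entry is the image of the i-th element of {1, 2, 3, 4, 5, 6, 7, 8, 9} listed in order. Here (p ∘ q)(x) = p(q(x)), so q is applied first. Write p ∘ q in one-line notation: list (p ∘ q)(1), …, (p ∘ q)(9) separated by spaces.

7 5 1 6 9 3 8 4 2

For each element, apply q then p: 1 → 4 → 7; 2 → 8 → 5; 3 → 6 → 1; 4 → 7 → 6; 5 → 9 → 9; 6 → 1 → 3; 7 → 2 → 8; 8 → 3 → 4; 9 → 5 → 2.
So p ∘ q in one-line form is 7 5 1 6 9 3 8 4 2.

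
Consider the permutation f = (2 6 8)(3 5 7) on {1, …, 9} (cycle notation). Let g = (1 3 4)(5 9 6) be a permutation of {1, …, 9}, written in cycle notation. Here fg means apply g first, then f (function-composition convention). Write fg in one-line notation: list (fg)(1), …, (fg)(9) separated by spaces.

(fg)(x) = f(g(x)). Computing each image: f(g(1)) = f(3) = 5, f(g(2)) = f(2) = 6, f(g(3)) = f(4) = 4, f(g(4)) = f(1) = 1, f(g(5)) = f(9) = 9, f(g(6)) = f(5) = 7, f(g(7)) = f(7) = 3, f(g(8)) = f(8) = 2, f(g(9)) = f(6) = 8.
Hence fg = [5 6 4 1 9 7 3 2 8].

5 6 4 1 9 7 3 2 8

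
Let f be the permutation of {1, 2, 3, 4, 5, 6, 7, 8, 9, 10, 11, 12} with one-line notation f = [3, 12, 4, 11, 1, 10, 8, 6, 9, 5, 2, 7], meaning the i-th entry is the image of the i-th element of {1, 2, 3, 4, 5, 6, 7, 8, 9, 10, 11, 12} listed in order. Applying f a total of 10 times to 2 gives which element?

Tracing 2 → 12 → … returns to 2 after 11 steps, so 2 lies in an 11-cycle (1, 3, 4, 11, 2, 12, 7, 8, 6, 10, 5).
Stepping 10 places around the cycle: 2 → 12 → 7 → 8 → 6 → 10 → 5 → 1 → 3 → 4 → 11.

11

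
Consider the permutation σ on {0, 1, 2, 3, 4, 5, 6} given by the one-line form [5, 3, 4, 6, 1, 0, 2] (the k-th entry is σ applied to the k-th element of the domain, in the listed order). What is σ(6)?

6 is element number 7 of the domain, and entry number 7 of the one-line form is 2, so σ(6) = 2.

2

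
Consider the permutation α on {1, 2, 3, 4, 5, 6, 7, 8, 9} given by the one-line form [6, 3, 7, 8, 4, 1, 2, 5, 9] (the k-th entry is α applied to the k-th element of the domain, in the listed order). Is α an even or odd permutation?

In disjoint-cycle form the cycle lengths are 3, 3, 2, 1.
A cycle is odd iff its length is even; α has 1 even-length cycle, so sgn(α) = (−1)^1 and α is odd.

odd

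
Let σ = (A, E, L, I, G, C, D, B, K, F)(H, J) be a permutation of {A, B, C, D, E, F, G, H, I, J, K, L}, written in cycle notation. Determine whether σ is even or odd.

The cycle lengths are 10, 2.
A cycle of length ℓ contributes ℓ−1 transpositions, so σ is a product of 9 + 1 = 10 transpositions — even.

even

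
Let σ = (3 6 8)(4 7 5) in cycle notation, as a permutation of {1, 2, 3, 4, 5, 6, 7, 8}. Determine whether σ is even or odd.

The cycle lengths are 3, 3, 1, 1.
A cycle is odd iff its length is even; σ has 0 even-length cycles, so sgn(σ) = (−1)^0 and σ is even.

even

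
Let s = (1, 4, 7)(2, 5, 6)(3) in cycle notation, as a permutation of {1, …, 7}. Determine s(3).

The 1-cycle (3) fixes 3, so s(3) = 3.

3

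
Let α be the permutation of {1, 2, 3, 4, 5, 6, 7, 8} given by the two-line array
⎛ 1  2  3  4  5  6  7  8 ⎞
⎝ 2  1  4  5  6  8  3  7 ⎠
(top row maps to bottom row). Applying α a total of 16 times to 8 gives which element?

Tracing 8 → 7 → … returns to 8 after 6 steps, so 8 lies in a 6-cycle (3 4 5 6 8 7).
On a 6-cycle, α^6 is the identity, so α^16 = α^4 there (16 ≡ 4 mod 6).
Advancing 4 steps from 8: 8 → 7 → 3 → 4 → 5.

5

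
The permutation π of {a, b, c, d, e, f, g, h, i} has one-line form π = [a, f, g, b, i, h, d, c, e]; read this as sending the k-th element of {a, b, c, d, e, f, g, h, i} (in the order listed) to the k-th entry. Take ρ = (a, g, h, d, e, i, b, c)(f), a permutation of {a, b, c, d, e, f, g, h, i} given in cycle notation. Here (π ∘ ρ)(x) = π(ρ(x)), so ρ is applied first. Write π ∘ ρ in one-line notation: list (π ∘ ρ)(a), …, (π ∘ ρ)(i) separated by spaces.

For each element, apply ρ then π: a → g → d; b → c → g; c → a → a; d → e → i; e → i → e; f → f → h; g → h → c; h → d → b; i → b → f.
So π ∘ ρ in one-line form is d g a i e h c b f.

d g a i e h c b f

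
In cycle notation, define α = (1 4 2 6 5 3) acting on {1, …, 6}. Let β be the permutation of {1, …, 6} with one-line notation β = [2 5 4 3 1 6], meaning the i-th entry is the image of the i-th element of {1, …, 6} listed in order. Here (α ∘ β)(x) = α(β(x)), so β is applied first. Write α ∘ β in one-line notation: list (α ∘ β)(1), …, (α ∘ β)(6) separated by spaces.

6 3 2 1 4 5

For each element, apply β then α: 1 → 2 → 6; 2 → 5 → 3; 3 → 4 → 2; 4 → 3 → 1; 5 → 1 → 4; 6 → 6 → 5.
So α ∘ β in one-line form is 6 3 2 1 4 5.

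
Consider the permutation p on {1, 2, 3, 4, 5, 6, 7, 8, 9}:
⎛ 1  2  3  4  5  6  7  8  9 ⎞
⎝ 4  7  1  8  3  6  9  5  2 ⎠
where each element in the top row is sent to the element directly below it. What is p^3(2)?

2

Tracing 2 → 7 → … returns to 2 after 3 steps, so 2 lies in a 3-cycle (2, 7, 9).
Since the cycle has length 3, p^3 acts on it the same as p^0 (3 mod 3 = 0).
So p^3(2) = 2.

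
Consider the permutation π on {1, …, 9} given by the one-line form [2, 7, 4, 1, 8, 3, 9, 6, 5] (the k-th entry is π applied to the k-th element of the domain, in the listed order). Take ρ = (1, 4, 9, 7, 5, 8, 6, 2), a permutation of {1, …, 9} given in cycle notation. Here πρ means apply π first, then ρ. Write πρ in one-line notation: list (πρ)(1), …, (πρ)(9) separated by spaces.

1 5 9 4 6 3 7 2 8

For each element, apply π then ρ: 1 → 2 → 1; 2 → 7 → 5; 3 → 4 → 9; 4 → 1 → 4; 5 → 8 → 6; 6 → 3 → 3; 7 → 9 → 7; 8 → 6 → 2; 9 → 5 → 8.
Collecting the images, πρ = [1 5 9 4 6 3 7 2 8].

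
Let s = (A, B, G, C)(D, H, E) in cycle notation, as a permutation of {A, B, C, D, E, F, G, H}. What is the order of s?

The cycle type of s is (4, 3, 1).
The order of s is the least common multiple of its cycle lengths: lcm(4, 3) = 12.

12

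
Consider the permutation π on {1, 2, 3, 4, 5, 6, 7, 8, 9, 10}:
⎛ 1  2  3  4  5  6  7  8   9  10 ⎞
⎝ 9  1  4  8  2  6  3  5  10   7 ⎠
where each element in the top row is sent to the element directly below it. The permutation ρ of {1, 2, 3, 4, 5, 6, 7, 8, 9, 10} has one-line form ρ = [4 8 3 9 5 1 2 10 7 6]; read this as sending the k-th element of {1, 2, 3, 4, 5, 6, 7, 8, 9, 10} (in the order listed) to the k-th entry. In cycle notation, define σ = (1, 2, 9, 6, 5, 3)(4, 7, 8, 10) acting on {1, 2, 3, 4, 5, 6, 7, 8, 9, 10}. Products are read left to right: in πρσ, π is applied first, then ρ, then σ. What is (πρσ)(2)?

Apply the permutations in order: π(2) = 1, then ρ(1) = 4, then σ(4) = 7. So (πρσ)(2) = 7.

7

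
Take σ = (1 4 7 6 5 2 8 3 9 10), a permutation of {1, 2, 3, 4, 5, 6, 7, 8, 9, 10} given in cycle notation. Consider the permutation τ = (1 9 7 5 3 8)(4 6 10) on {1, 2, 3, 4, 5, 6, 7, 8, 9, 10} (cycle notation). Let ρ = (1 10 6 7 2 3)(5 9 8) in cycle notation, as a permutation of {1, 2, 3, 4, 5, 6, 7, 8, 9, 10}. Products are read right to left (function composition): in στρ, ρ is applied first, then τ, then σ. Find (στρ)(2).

3

Apply the permutations in order: ρ(2) = 3, then τ(3) = 8, then σ(8) = 3. So (στρ)(2) = 3.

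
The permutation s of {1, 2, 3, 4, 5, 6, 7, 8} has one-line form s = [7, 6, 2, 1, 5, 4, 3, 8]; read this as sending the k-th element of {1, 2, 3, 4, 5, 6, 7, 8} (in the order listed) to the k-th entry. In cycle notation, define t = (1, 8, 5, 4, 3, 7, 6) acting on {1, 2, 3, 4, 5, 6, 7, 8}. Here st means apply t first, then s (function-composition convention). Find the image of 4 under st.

First apply t: t(4) = 3, then s(3) = 2. Thus (st)(4) = 2.

2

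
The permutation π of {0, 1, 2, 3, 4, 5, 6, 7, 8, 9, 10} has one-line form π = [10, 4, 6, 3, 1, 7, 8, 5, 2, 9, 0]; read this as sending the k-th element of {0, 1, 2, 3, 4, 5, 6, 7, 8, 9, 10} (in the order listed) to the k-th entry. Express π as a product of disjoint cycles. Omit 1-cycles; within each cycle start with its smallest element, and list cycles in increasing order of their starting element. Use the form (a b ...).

From 0: 0 → 10 → 0, closing the cycle (0 10).
Repeating from the next unused element and collecting all non-trivial cycles gives (0 10)(1 4)(2 6 8)(5 7).

(0 10)(1 4)(2 6 8)(5 7)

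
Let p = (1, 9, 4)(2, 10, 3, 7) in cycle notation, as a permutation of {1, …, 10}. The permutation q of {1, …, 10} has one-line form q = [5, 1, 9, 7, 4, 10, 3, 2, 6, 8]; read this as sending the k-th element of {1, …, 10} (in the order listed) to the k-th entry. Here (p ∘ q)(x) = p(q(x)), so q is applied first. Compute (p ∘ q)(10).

q(10) = 8, then p(8) = 8; composing gives (p ∘ q)(10) = 8.

8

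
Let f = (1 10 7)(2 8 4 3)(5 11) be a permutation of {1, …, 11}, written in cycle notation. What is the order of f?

12

The cycle type of f is (4, 3, 2, 1, 1).
Since disjoint cycles commute, ord(f) = lcm(4, 3, 2) = 12.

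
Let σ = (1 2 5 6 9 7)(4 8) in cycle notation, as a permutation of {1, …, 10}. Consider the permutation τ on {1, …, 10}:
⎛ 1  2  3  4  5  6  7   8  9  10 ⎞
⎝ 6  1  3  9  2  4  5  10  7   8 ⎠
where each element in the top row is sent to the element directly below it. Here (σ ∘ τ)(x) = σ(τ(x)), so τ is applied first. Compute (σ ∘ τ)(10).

First apply τ: τ(10) = 8, then σ(8) = 4. Thus (σ ∘ τ)(10) = 4.

4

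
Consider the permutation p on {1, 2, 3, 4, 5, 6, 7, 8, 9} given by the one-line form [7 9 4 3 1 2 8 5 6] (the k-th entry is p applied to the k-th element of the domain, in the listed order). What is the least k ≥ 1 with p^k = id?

12

Writing p as disjoint cycles, the cycle lengths are 4, 3, 2.
The order is lcm(4, 3, 2) = 12.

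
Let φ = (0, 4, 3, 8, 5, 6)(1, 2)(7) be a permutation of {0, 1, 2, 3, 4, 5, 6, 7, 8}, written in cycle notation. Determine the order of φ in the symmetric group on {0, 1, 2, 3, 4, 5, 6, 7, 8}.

6

The disjoint cycles have lengths 6, 2, 1.
The order is lcm(6, 2) = 6.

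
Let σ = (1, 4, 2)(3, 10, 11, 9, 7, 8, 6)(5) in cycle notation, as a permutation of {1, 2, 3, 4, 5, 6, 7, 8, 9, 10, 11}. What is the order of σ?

21

The disjoint cycles have lengths 7, 3, 1.
The order is lcm(7, 3) = 21.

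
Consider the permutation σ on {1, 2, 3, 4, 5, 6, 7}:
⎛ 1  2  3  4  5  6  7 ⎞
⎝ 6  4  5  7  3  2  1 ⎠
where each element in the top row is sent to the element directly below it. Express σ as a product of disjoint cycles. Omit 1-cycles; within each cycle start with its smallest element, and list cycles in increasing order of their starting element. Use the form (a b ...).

(1 6 2 4 7)(3 5)

Start at 1 and follow images: 1 → 6 → 2 → 4 → 7 → 1, giving the cycle (1 6 2 4 7).
Repeating from the next unused element and collecting all non-trivial cycles gives (1 6 2 4 7)(3 5).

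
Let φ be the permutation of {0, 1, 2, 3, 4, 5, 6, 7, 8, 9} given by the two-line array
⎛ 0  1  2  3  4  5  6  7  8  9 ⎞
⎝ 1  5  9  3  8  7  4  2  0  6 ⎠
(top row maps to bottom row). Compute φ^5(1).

6

Tracing 1 → 5 → … returns to 1 after 9 steps, so 1 lies in a 9-cycle (0, 1, 5, 7, 2, 9, 6, 4, 8).
Stepping 5 places around the cycle: 1 → 5 → 7 → 2 → 9 → 6.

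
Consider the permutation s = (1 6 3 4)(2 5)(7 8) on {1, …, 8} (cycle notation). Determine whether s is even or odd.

The cycle lengths are 4, 2, 2.
A cycle is odd iff its length is even; s has 3 even-length cycles, so sgn(s) = (−1)^3 and s is odd.

odd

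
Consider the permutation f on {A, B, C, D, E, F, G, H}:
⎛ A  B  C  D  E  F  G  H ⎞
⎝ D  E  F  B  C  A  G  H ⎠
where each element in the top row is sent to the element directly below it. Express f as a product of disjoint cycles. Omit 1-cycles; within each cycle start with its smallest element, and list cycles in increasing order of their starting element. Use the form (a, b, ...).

(A, D, B, E, C, F)

Iterating f from A gives A → D → B → E → C → F → A; that is the 6-cycle (A, D, B, E, C, F).
Repeating from the next unused element and collecting all non-trivial cycles gives (A, D, B, E, C, F).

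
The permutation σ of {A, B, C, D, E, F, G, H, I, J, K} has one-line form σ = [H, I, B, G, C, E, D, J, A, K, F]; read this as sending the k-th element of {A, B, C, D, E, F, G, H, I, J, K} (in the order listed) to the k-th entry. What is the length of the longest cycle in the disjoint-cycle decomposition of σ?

Decomposing into disjoint cycles gives (A, H, J, K, F, E, C, B, I)(D, G); the longest has length 9.

9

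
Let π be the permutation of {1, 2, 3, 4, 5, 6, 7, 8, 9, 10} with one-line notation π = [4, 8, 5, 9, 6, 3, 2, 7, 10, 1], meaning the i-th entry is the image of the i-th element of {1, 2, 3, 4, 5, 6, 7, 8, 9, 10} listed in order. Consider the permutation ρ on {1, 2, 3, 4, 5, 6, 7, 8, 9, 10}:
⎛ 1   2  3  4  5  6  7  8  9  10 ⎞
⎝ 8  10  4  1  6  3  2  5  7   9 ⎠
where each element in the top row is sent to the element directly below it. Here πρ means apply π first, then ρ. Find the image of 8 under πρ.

2

(πρ)(8) = ρ(π(8)). π(8) = 7, then ρ(7) = 2. So (πρ)(8) = 2.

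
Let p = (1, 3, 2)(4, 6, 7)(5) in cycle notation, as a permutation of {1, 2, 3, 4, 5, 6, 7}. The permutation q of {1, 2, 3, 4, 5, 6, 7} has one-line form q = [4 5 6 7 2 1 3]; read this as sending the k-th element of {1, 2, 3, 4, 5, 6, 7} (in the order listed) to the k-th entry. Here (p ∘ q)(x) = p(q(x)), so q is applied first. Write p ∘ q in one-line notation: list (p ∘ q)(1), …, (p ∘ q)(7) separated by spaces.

(p ∘ q)(x) = p(q(x)). Computing each image: p(q(1)) = p(4) = 6, p(q(2)) = p(5) = 5, p(q(3)) = p(6) = 7, p(q(4)) = p(7) = 4, p(q(5)) = p(2) = 1, p(q(6)) = p(1) = 3, p(q(7)) = p(3) = 2.
Hence p ∘ q = [6 5 7 4 1 3 2].

6 5 7 4 1 3 2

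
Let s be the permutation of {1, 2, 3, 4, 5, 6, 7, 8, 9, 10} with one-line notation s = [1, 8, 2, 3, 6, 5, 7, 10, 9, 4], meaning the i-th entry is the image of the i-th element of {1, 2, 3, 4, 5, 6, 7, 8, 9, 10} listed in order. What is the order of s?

Decomposing into disjoint cycles gives cycle lengths 5, 2, 1, 1, 1.
The order of s is the least common multiple of its cycle lengths: lcm(5, 2) = 10.

10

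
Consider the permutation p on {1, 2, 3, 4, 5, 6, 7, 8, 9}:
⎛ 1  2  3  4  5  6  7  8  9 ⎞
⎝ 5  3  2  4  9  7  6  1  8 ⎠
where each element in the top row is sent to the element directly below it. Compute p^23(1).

Tracing 1 → 5 → … returns to 1 after 4 steps, so 1 lies in a 4-cycle (1, 5, 9, 8).
Since the cycle has length 4, p^23 acts on it the same as p^3 (23 mod 4 = 3).
Advancing 3 steps from 1: 1 → 5 → 9 → 8.

8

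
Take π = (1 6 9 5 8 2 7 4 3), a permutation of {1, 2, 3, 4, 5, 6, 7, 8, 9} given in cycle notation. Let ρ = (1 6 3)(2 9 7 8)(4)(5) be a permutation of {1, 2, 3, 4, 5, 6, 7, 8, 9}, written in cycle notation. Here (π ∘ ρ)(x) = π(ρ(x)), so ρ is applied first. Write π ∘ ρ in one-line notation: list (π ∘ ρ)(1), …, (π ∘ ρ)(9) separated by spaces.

9 5 6 3 8 1 2 7 4

Chase each element through ρ then π: 1 → 6 → 9; 2 → 9 → 5; 3 → 1 → 6; 4 → 4 → 3; 5 → 5 → 8; 6 → 3 → 1; 7 → 8 → 2; 8 → 2 → 7; 9 → 7 → 4.
Collecting the images, π ∘ ρ = [9 5 6 3 8 1 2 7 4].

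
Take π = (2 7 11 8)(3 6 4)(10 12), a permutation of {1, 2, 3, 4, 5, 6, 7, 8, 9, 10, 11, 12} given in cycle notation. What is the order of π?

The disjoint cycles have lengths 4, 3, 2, 1, 1, 1.
The order of π is the least common multiple of its cycle lengths: lcm(4, 3, 2) = 12.

12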